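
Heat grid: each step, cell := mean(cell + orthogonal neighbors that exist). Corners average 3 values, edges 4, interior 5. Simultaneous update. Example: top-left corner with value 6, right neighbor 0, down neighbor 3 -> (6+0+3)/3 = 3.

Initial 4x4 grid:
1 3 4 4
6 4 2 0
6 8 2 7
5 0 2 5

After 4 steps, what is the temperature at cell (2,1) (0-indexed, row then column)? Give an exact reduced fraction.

Step 1: cell (2,1) = 4
Step 2: cell (2,1) = 114/25
Step 3: cell (2,1) = 11663/3000
Step 4: cell (2,1) = 73063/18000
Full grid after step 4:
  49093/12960 156661/43200 692593/216000 51583/16200
  3569/864 669143/180000 19838/5625 699763/216000
  451097/108000 73063/18000 640927/180000 770011/216000
  138239/32400 105233/27000 12679/3375 228241/64800

Answer: 73063/18000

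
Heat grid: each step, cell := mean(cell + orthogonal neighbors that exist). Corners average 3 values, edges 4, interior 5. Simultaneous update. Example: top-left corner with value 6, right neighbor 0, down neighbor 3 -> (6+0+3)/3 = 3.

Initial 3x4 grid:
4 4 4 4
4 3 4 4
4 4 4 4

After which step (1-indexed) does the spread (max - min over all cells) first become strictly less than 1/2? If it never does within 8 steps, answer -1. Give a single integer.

Step 1: max=4, min=15/4, spread=1/4
  -> spread < 1/2 first at step 1
Step 2: max=4, min=377/100, spread=23/100
Step 3: max=1587/400, min=18389/4800, spread=131/960
Step 4: max=28409/7200, min=166249/43200, spread=841/8640
Step 5: max=5666627/1440000, min=66577949/17280000, spread=56863/691200
Step 6: max=50850457/12960000, min=600545659/155520000, spread=386393/6220800
Step 7: max=20315641187/5184000000, min=240438276869/62208000000, spread=26795339/497664000
Step 8: max=1217073850333/311040000000, min=14446104285871/3732480000000, spread=254051069/5971968000

Answer: 1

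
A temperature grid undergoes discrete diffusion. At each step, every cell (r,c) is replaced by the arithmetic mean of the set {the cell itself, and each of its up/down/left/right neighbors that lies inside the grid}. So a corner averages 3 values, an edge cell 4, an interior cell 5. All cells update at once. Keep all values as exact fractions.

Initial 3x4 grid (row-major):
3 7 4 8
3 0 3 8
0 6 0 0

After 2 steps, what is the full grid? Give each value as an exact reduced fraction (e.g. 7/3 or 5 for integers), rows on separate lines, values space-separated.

After step 1:
  13/3 7/2 11/2 20/3
  3/2 19/5 3 19/4
  3 3/2 9/4 8/3
After step 2:
  28/9 257/60 14/3 203/36
  379/120 133/50 193/50 205/48
  2 211/80 113/48 29/9

Answer: 28/9 257/60 14/3 203/36
379/120 133/50 193/50 205/48
2 211/80 113/48 29/9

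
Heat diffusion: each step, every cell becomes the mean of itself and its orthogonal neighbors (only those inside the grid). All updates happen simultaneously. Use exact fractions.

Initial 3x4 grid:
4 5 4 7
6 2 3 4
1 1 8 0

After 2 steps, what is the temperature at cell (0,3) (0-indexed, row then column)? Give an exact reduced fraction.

Step 1: cell (0,3) = 5
Step 2: cell (0,3) = 53/12
Full grid after step 2:
  4 169/40 177/40 53/12
  859/240 88/25 377/100 167/40
  107/36 181/60 71/20 7/2

Answer: 53/12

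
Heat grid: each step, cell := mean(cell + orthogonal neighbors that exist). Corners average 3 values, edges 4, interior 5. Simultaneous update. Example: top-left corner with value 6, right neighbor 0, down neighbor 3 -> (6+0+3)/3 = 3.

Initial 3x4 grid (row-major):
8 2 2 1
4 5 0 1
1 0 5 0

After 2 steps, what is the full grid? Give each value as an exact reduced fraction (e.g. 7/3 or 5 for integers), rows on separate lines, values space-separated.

Answer: 161/36 371/120 283/120 37/36
391/120 163/50 39/25 193/120
107/36 59/30 43/20 5/4

Derivation:
After step 1:
  14/3 17/4 5/4 4/3
  9/2 11/5 13/5 1/2
  5/3 11/4 5/4 2
After step 2:
  161/36 371/120 283/120 37/36
  391/120 163/50 39/25 193/120
  107/36 59/30 43/20 5/4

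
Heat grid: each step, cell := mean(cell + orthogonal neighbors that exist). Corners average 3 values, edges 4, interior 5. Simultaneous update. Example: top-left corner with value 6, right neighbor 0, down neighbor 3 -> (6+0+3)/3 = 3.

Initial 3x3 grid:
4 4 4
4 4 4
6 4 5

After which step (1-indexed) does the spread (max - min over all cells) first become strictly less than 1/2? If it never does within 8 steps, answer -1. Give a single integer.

Answer: 3

Derivation:
Step 1: max=19/4, min=4, spread=3/4
Step 2: max=167/36, min=4, spread=23/36
Step 3: max=1925/432, min=587/144, spread=41/108
  -> spread < 1/2 first at step 3
Step 4: max=114571/25920, min=9961/2400, spread=34961/129600
Step 5: max=6786197/1555200, min=2164699/518400, spread=2921/15552
Step 6: max=405078859/93312000, min=130924453/31104000, spread=24611/186624
Step 7: max=24176351573/5598720000, min=292074433/69120000, spread=207329/2239488
Step 8: max=1446388680331/335923200000, min=474851914277/111974400000, spread=1746635/26873856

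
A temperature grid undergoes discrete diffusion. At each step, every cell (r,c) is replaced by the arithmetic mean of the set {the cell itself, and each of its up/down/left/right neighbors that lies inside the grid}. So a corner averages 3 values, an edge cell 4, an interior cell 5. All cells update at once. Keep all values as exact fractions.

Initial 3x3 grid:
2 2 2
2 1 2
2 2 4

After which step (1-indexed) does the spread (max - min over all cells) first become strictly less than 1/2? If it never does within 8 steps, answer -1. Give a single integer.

Answer: 3

Derivation:
Step 1: max=8/3, min=7/4, spread=11/12
Step 2: max=43/18, min=11/6, spread=5/9
Step 3: max=2429/1080, min=673/360, spread=41/108
  -> spread < 1/2 first at step 3
Step 4: max=140683/64800, min=41111/21600, spread=347/1296
Step 5: max=8271101/3888000, min=2513617/1296000, spread=2921/15552
Step 6: max=489135547/233280000, min=152790599/77760000, spread=24611/186624
Step 7: max=29071055309/13996800000, min=9258416353/4665600000, spread=207329/2239488
Step 8: max=1732376335723/839808000000, min=559264663991/279936000000, spread=1746635/26873856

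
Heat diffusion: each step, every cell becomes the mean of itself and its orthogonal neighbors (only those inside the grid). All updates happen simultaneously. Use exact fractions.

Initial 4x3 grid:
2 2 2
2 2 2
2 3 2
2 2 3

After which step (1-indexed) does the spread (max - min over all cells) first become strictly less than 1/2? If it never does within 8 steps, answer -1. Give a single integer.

Step 1: max=5/2, min=2, spread=1/2
Step 2: max=22/9, min=2, spread=4/9
  -> spread < 1/2 first at step 2
Step 3: max=16709/7200, min=813/400, spread=83/288
Step 4: max=149969/64800, min=14791/7200, spread=337/1296
Step 5: max=8836021/3888000, min=999551/480000, spread=7396579/38880000
Step 6: max=526862039/233280000, min=27143273/12960000, spread=61253/373248
Step 7: max=31343141401/13996800000, min=1641478057/777600000, spread=14372291/111974400
Step 8: max=1871350572059/839808000000, min=98947492163/46656000000, spread=144473141/1343692800

Answer: 2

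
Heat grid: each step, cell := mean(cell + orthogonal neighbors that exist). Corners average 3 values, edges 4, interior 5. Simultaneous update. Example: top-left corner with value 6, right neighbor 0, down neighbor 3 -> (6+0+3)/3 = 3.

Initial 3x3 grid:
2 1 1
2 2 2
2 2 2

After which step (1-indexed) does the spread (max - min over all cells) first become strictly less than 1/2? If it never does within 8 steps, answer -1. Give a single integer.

Answer: 2

Derivation:
Step 1: max=2, min=4/3, spread=2/3
Step 2: max=2, min=55/36, spread=17/36
  -> spread < 1/2 first at step 2
Step 3: max=349/180, min=3473/2160, spread=143/432
Step 4: max=5137/2700, min=216451/129600, spread=1205/5184
Step 5: max=134459/72000, min=13252697/7776000, spread=10151/62208
Step 6: max=35870791/19440000, min=807450859/466560000, spread=85517/746496
Step 7: max=4263846329/2332800000, min=48914809073/27993600000, spread=720431/8957952
Step 8: max=10591838137/5832000000, min=2955617805331/1679616000000, spread=6069221/107495424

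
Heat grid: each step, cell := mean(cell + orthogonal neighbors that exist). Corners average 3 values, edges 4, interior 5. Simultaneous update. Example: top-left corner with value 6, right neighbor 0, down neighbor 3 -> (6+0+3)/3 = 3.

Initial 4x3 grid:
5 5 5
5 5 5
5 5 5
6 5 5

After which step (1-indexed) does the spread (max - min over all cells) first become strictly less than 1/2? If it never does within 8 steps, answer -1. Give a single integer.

Answer: 1

Derivation:
Step 1: max=16/3, min=5, spread=1/3
  -> spread < 1/2 first at step 1
Step 2: max=95/18, min=5, spread=5/18
Step 3: max=1121/216, min=5, spread=41/216
Step 4: max=133817/25920, min=5, spread=4217/25920
Step 5: max=7985149/1555200, min=36079/7200, spread=38417/311040
Step 6: max=477760211/93312000, min=722597/144000, spread=1903471/18662400
Step 7: max=28594589089/5598720000, min=21715759/4320000, spread=18038617/223948800
Step 8: max=1712884182851/335923200000, min=1956926759/388800000, spread=883978523/13436928000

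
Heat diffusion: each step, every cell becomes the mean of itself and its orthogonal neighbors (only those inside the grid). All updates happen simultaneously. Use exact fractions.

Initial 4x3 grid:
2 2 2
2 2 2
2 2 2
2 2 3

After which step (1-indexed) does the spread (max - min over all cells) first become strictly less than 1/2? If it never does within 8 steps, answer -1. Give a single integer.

Step 1: max=7/3, min=2, spread=1/3
  -> spread < 1/2 first at step 1
Step 2: max=41/18, min=2, spread=5/18
Step 3: max=473/216, min=2, spread=41/216
Step 4: max=56057/25920, min=2, spread=4217/25920
Step 5: max=3319549/1555200, min=14479/7200, spread=38417/311040
Step 6: max=197824211/93312000, min=290597/144000, spread=1903471/18662400
Step 7: max=11798429089/5598720000, min=8755759/4320000, spread=18038617/223948800
Step 8: max=705114582851/335923200000, min=790526759/388800000, spread=883978523/13436928000

Answer: 1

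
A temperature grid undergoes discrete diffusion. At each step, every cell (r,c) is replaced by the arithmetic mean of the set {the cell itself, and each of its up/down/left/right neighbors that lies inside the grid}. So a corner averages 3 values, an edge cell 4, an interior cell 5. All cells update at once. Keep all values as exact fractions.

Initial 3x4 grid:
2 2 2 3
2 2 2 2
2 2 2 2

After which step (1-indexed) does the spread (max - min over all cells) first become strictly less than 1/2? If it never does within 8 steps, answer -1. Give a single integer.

Answer: 1

Derivation:
Step 1: max=7/3, min=2, spread=1/3
  -> spread < 1/2 first at step 1
Step 2: max=41/18, min=2, spread=5/18
Step 3: max=473/216, min=2, spread=41/216
Step 4: max=56057/25920, min=2, spread=4217/25920
Step 5: max=3319549/1555200, min=14479/7200, spread=38417/311040
Step 6: max=197824211/93312000, min=290597/144000, spread=1903471/18662400
Step 7: max=11798429089/5598720000, min=8755759/4320000, spread=18038617/223948800
Step 8: max=705114582851/335923200000, min=790526759/388800000, spread=883978523/13436928000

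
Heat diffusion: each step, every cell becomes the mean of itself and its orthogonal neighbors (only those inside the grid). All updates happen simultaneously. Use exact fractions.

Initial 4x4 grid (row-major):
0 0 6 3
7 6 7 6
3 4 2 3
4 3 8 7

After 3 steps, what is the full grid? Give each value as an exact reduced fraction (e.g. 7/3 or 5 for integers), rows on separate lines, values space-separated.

After step 1:
  7/3 3 4 5
  4 24/5 27/5 19/4
  9/2 18/5 24/5 9/2
  10/3 19/4 5 6
After step 2:
  28/9 53/15 87/20 55/12
  469/120 104/25 19/4 393/80
  463/120 449/100 233/50 401/80
  151/36 1001/240 411/80 31/6
After step 3:
  3799/1080 13639/3600 1033/240 3323/720
  6767/1800 2501/600 9133/2000 2311/480
  7403/1800 25607/6000 481/100 11851/2400
  8801/2160 32387/7200 3827/800 919/180

Answer: 3799/1080 13639/3600 1033/240 3323/720
6767/1800 2501/600 9133/2000 2311/480
7403/1800 25607/6000 481/100 11851/2400
8801/2160 32387/7200 3827/800 919/180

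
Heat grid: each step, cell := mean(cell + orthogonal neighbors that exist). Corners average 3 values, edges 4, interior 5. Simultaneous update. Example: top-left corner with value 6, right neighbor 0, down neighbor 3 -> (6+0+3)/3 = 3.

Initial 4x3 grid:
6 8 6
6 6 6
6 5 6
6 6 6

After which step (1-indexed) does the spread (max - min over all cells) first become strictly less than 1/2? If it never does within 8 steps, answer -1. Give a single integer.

Step 1: max=20/3, min=23/4, spread=11/12
Step 2: max=781/120, min=35/6, spread=27/40
Step 3: max=13717/2160, min=5617/960, spread=863/1728
  -> spread < 1/2 first at step 3
Step 4: max=544337/86400, min=338579/57600, spread=72937/172800
Step 5: max=32388091/5184000, min=20393689/3456000, spread=719023/2073600
Step 6: max=1933323449/311040000, min=1228533131/207360000, spread=36209501/124416000
Step 7: max=115482656611/18662400000, min=73987652449/12441600000, spread=72018847/298598400
Step 8: max=6905448239249/1119744000000, min=4453300049891/746496000000, spread=18039853153/89579520000

Answer: 3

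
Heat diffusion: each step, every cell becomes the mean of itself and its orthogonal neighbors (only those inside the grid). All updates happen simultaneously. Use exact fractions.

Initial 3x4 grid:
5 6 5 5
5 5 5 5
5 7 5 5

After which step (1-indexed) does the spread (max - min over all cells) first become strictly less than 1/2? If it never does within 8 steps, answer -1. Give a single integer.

Step 1: max=17/3, min=5, spread=2/3
Step 2: max=167/30, min=5, spread=17/30
Step 3: max=736/135, min=365/72, spread=413/1080
  -> spread < 1/2 first at step 3
Step 4: max=21781/4050, min=15391/3000, spread=20063/81000
Step 5: max=5222471/972000, min=1667647/324000, spread=21953/97200
Step 6: max=155808677/29160000, min=12580771/2430000, spread=193577/1166400
Step 7: max=9328073443/1749600000, min=1513346953/291600000, spread=9919669/69984000
Step 8: max=558082244387/104976000000, min=11383935469/2187000000, spread=18645347/167961600

Answer: 3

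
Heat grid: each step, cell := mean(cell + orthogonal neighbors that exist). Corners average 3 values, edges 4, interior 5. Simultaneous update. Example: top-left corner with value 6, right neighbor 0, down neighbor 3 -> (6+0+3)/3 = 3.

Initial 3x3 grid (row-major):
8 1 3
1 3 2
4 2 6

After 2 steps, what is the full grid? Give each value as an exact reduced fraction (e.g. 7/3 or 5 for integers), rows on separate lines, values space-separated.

After step 1:
  10/3 15/4 2
  4 9/5 7/2
  7/3 15/4 10/3
After step 2:
  133/36 653/240 37/12
  43/15 84/25 319/120
  121/36 673/240 127/36

Answer: 133/36 653/240 37/12
43/15 84/25 319/120
121/36 673/240 127/36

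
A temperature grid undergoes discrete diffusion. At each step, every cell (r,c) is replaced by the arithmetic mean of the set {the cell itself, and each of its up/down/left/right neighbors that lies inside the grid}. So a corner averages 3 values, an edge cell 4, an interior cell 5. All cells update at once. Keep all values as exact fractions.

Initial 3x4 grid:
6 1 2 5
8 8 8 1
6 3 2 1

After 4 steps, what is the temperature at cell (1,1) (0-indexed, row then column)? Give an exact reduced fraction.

Answer: 432209/90000

Derivation:
Step 1: cell (1,1) = 28/5
Step 2: cell (1,1) = 129/25
Step 3: cell (1,1) = 14867/3000
Step 4: cell (1,1) = 432209/90000
Full grid after step 4:
  37517/7200 38163/8000 871561/216000 468251/129600
  1151341/216000 432209/90000 161179/40000 994343/288000
  342853/64800 1032901/216000 847061/216000 446251/129600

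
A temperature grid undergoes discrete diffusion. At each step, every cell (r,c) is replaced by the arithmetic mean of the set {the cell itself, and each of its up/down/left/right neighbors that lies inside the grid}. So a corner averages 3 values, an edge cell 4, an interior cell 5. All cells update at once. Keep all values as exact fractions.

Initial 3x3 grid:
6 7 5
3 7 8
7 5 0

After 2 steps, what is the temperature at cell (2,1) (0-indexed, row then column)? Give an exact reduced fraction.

Answer: 241/48

Derivation:
Step 1: cell (2,1) = 19/4
Step 2: cell (2,1) = 241/48
Full grid after step 2:
  52/9 97/16 215/36
  265/48 111/20 11/2
  31/6 241/48 169/36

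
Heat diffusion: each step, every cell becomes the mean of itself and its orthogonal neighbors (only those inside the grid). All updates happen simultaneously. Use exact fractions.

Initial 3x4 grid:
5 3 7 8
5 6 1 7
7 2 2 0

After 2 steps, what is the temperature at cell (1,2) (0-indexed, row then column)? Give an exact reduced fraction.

Step 1: cell (1,2) = 23/5
Step 2: cell (1,2) = 18/5
Full grid after step 2:
  46/9 133/30 329/60 193/36
  363/80 93/20 18/5 71/15
  44/9 407/120 131/40 11/4

Answer: 18/5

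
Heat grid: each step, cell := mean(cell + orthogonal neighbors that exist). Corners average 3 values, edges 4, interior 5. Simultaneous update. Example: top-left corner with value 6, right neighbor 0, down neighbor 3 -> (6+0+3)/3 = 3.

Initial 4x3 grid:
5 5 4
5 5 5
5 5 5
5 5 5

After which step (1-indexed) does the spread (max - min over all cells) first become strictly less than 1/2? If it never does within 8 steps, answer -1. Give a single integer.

Answer: 1

Derivation:
Step 1: max=5, min=14/3, spread=1/3
  -> spread < 1/2 first at step 1
Step 2: max=5, min=85/18, spread=5/18
Step 3: max=5, min=1039/216, spread=41/216
Step 4: max=5, min=125383/25920, spread=4217/25920
Step 5: max=35921/7200, min=7566851/1555200, spread=38417/311040
Step 6: max=717403/144000, min=455359789/93312000, spread=1903471/18662400
Step 7: max=21484241/4320000, min=27392610911/5598720000, spread=18038617/223948800
Step 8: max=1931073241/388800000, min=1646347817149/335923200000, spread=883978523/13436928000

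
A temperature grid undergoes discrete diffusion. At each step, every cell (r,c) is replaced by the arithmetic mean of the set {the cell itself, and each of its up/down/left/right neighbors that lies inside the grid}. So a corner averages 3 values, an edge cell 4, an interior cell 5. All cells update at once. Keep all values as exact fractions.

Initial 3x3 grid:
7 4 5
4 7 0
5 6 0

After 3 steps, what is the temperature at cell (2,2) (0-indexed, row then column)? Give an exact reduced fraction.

Answer: 1217/360

Derivation:
Step 1: cell (2,2) = 2
Step 2: cell (2,2) = 19/6
Step 3: cell (2,2) = 1217/360
Full grid after step 3:
  599/120 22253/4800 2749/720
  24253/4800 2109/500 277/75
  3359/720 3363/800 1217/360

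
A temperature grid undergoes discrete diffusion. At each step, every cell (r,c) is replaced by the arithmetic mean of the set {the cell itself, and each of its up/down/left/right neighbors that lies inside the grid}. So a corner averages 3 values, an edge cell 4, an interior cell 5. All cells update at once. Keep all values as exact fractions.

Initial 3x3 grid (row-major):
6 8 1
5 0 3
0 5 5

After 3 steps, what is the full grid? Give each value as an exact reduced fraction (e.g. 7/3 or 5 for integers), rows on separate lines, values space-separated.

Answer: 4681/1080 54979/14400 58/15
51779/14400 7641/2000 47329/14400
7637/2160 22627/7200 7427/2160

Derivation:
After step 1:
  19/3 15/4 4
  11/4 21/5 9/4
  10/3 5/2 13/3
After step 2:
  77/18 1097/240 10/3
  997/240 309/100 887/240
  103/36 431/120 109/36
After step 3:
  4681/1080 54979/14400 58/15
  51779/14400 7641/2000 47329/14400
  7637/2160 22627/7200 7427/2160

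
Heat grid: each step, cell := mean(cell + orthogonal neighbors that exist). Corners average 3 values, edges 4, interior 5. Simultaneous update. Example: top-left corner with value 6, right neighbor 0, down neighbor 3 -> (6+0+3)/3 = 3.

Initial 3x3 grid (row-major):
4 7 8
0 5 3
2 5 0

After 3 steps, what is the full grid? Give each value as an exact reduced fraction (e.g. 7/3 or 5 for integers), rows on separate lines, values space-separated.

Answer: 1763/432 3301/720 173/36
3353/960 4613/1200 3001/720
1279/432 193/60 187/54

Derivation:
After step 1:
  11/3 6 6
  11/4 4 4
  7/3 3 8/3
After step 2:
  149/36 59/12 16/3
  51/16 79/20 25/6
  97/36 3 29/9
After step 3:
  1763/432 3301/720 173/36
  3353/960 4613/1200 3001/720
  1279/432 193/60 187/54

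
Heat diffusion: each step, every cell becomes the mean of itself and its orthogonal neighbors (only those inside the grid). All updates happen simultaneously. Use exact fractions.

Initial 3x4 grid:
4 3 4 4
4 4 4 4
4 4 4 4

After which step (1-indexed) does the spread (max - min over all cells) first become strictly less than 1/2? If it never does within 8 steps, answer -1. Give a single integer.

Answer: 1

Derivation:
Step 1: max=4, min=11/3, spread=1/3
  -> spread < 1/2 first at step 1
Step 2: max=4, min=449/120, spread=31/120
Step 3: max=4, min=4109/1080, spread=211/1080
Step 4: max=7153/1800, min=415103/108000, spread=14077/108000
Step 5: max=428317/108000, min=3747593/972000, spread=5363/48600
Step 6: max=237131/60000, min=112899191/29160000, spread=93859/1166400
Step 7: max=383463533/97200000, min=6788125519/1749600000, spread=4568723/69984000
Step 8: max=11482381111/2916000000, min=408123564371/104976000000, spread=8387449/167961600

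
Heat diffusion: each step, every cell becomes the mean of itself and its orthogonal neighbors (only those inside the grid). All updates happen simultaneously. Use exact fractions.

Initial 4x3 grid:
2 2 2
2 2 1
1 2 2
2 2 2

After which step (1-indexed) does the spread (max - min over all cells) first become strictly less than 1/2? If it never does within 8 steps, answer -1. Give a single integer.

Answer: 1

Derivation:
Step 1: max=2, min=5/3, spread=1/3
  -> spread < 1/2 first at step 1
Step 2: max=23/12, min=209/120, spread=7/40
Step 3: max=673/360, min=6473/3600, spread=257/3600
Step 4: max=2219/1200, min=97783/54000, spread=259/6750
Step 5: max=18601/10125, min=2947261/1620000, spread=3211/180000
Step 6: max=17804119/9720000, min=22145803/12150000, spread=437383/48600000
Step 7: max=355522957/194400000, min=5320160933/2916000000, spread=6341711/1458000000
Step 8: max=63946094789/34992000000, min=159676574561/87480000000, spread=125774941/58320000000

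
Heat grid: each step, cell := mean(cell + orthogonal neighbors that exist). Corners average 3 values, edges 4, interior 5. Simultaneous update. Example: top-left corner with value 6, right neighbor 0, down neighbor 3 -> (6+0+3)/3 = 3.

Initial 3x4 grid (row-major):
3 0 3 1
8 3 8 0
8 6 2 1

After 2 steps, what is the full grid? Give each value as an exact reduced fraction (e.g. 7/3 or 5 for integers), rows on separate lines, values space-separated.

After step 1:
  11/3 9/4 3 4/3
  11/2 5 16/5 5/2
  22/3 19/4 17/4 1
After step 2:
  137/36 167/48 587/240 41/18
  43/8 207/50 359/100 241/120
  211/36 16/3 33/10 31/12

Answer: 137/36 167/48 587/240 41/18
43/8 207/50 359/100 241/120
211/36 16/3 33/10 31/12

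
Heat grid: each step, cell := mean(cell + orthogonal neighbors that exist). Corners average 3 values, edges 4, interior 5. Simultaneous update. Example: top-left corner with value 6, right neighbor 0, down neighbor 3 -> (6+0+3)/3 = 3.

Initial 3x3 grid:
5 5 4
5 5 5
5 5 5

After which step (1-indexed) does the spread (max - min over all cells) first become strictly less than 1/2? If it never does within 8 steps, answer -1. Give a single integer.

Answer: 1

Derivation:
Step 1: max=5, min=14/3, spread=1/3
  -> spread < 1/2 first at step 1
Step 2: max=5, min=85/18, spread=5/18
Step 3: max=5, min=1039/216, spread=41/216
Step 4: max=1789/360, min=62669/12960, spread=347/2592
Step 5: max=17843/3600, min=3781063/777600, spread=2921/31104
Step 6: max=2134517/432000, min=227451461/46656000, spread=24611/373248
Step 7: max=47943259/9720000, min=13678077967/2799360000, spread=207329/4478976
Step 8: max=2553198401/518400000, min=821778047549/167961600000, spread=1746635/53747712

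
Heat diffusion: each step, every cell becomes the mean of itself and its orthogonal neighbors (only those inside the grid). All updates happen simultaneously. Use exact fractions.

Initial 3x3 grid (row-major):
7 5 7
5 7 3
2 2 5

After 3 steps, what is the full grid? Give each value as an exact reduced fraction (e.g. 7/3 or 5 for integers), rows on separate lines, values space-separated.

Answer: 11359/2160 39589/7200 937/180
70553/14400 9337/2000 35339/7200
2963/720 15457/3600 4507/1080

Derivation:
After step 1:
  17/3 13/2 5
  21/4 22/5 11/2
  3 4 10/3
After step 2:
  209/36 647/120 17/3
  1099/240 513/100 547/120
  49/12 221/60 77/18
After step 3:
  11359/2160 39589/7200 937/180
  70553/14400 9337/2000 35339/7200
  2963/720 15457/3600 4507/1080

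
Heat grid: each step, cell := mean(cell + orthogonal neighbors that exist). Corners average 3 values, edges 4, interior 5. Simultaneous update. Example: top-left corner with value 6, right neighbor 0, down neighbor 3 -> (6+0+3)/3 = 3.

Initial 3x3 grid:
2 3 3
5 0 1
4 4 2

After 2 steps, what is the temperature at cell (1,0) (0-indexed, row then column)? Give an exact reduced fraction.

Step 1: cell (1,0) = 11/4
Step 2: cell (1,0) = 781/240
Full grid after step 2:
  97/36 77/30 35/18
  781/240 227/100 263/120
  115/36 353/120 19/9

Answer: 781/240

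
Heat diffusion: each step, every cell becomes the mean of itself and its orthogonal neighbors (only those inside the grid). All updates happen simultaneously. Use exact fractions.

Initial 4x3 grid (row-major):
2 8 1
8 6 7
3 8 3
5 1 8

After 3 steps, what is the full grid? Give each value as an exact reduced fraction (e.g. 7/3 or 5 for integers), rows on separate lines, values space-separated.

Answer: 1007/180 73177/14400 2921/540
4099/800 34253/6000 36341/7200
12767/2400 2429/500 13117/2400
3239/720 12157/2400 3419/720

Derivation:
After step 1:
  6 17/4 16/3
  19/4 37/5 17/4
  6 21/5 13/2
  3 11/2 4
After step 2:
  5 1379/240 83/18
  483/80 497/100 1409/240
  359/80 148/25 379/80
  29/6 167/40 16/3
After step 3:
  1007/180 73177/14400 2921/540
  4099/800 34253/6000 36341/7200
  12767/2400 2429/500 13117/2400
  3239/720 12157/2400 3419/720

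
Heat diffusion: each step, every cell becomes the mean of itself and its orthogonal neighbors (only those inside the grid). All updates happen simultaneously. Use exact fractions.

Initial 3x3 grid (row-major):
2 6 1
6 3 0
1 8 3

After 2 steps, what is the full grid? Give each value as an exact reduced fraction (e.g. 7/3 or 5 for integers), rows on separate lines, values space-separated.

After step 1:
  14/3 3 7/3
  3 23/5 7/4
  5 15/4 11/3
After step 2:
  32/9 73/20 85/36
  259/60 161/50 247/80
  47/12 1021/240 55/18

Answer: 32/9 73/20 85/36
259/60 161/50 247/80
47/12 1021/240 55/18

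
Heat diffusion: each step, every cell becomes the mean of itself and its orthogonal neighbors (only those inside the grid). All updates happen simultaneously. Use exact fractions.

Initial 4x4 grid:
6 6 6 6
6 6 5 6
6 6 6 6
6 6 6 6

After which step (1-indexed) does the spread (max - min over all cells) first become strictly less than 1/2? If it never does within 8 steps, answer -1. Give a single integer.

Answer: 1

Derivation:
Step 1: max=6, min=23/4, spread=1/4
  -> spread < 1/2 first at step 1
Step 2: max=6, min=289/50, spread=11/50
Step 3: max=6, min=14033/2400, spread=367/2400
Step 4: max=3587/600, min=63229/10800, spread=1337/10800
Step 5: max=107531/18000, min=1902331/324000, spread=33227/324000
Step 6: max=643951/108000, min=57105673/9720000, spread=849917/9720000
Step 7: max=9651467/1620000, min=1715885653/291600000, spread=21378407/291600000
Step 8: max=2892311657/486000000, min=51521537629/8748000000, spread=540072197/8748000000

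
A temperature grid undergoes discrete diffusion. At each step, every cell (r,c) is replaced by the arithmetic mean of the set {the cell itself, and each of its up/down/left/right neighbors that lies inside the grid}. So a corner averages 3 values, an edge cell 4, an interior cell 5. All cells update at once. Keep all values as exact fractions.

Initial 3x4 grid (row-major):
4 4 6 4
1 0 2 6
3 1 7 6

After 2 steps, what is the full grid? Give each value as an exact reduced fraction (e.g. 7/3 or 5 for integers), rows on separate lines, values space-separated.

Answer: 17/6 121/40 511/120 83/18
31/15 281/100 183/50 611/120
77/36 601/240 1037/240 89/18

Derivation:
After step 1:
  3 7/2 4 16/3
  2 8/5 21/5 9/2
  5/3 11/4 4 19/3
After step 2:
  17/6 121/40 511/120 83/18
  31/15 281/100 183/50 611/120
  77/36 601/240 1037/240 89/18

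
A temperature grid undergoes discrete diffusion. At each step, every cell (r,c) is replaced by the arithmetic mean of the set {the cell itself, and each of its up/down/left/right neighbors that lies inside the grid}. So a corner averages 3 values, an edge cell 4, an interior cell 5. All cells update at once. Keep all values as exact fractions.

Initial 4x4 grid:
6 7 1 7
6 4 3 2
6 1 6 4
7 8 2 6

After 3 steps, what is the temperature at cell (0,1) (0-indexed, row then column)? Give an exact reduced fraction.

Answer: 8411/1800

Derivation:
Step 1: cell (0,1) = 9/2
Step 2: cell (0,1) = 293/60
Step 3: cell (0,1) = 8411/1800
Full grid after step 3:
  5611/1080 8411/1800 7439/1800 4171/1080
  18727/3600 13693/3000 12133/3000 13903/3600
  6229/1200 4853/1000 4141/1000 1663/400
  133/24 123/25 703/150 1547/360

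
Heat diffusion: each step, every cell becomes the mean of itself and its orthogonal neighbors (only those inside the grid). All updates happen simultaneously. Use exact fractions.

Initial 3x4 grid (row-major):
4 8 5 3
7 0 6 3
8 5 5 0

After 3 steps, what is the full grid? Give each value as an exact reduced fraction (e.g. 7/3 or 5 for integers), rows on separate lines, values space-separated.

Answer: 5821/1080 1385/288 6473/1440 8383/2160
4957/960 499/100 4831/1200 535/144
11617/2160 671/144 184/45 3689/1080

Derivation:
After step 1:
  19/3 17/4 11/2 11/3
  19/4 26/5 19/5 3
  20/3 9/2 4 8/3
After step 2:
  46/9 1277/240 1033/240 73/18
  459/80 9/2 43/10 197/60
  191/36 611/120 449/120 29/9
After step 3:
  5821/1080 1385/288 6473/1440 8383/2160
  4957/960 499/100 4831/1200 535/144
  11617/2160 671/144 184/45 3689/1080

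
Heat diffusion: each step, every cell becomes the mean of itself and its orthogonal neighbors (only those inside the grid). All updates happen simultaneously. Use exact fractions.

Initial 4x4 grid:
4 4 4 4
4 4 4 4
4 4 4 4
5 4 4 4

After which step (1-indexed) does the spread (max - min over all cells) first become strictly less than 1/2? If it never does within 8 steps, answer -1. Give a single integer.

Step 1: max=13/3, min=4, spread=1/3
  -> spread < 1/2 first at step 1
Step 2: max=77/18, min=4, spread=5/18
Step 3: max=905/216, min=4, spread=41/216
Step 4: max=26963/6480, min=4, spread=1043/6480
Step 5: max=803153/194400, min=4, spread=25553/194400
Step 6: max=23999459/5832000, min=72079/18000, spread=645863/5832000
Step 7: max=717481691/174960000, min=480971/120000, spread=16225973/174960000
Step 8: max=21472677983/5248800000, min=216701/54000, spread=409340783/5248800000

Answer: 1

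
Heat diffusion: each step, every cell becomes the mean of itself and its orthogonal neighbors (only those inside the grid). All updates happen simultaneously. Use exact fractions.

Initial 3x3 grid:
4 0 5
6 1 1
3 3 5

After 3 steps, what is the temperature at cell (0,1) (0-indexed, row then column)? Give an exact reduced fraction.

Answer: 19727/7200

Derivation:
Step 1: cell (0,1) = 5/2
Step 2: cell (0,1) = 301/120
Step 3: cell (0,1) = 19727/7200
Full grid after step 3:
  799/270 19727/7200 907/360
  22877/7200 2131/750 1089/400
  1177/360 1239/400 43/15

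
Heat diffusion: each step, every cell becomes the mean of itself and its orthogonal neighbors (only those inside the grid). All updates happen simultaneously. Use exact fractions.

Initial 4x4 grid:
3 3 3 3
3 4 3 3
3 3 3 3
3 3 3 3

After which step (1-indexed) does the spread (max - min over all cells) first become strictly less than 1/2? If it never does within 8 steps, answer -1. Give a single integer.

Answer: 1

Derivation:
Step 1: max=13/4, min=3, spread=1/4
  -> spread < 1/2 first at step 1
Step 2: max=161/50, min=3, spread=11/50
Step 3: max=7567/2400, min=3, spread=367/2400
Step 4: max=33971/10800, min=1813/600, spread=1337/10800
Step 5: max=1013669/324000, min=54469/18000, spread=33227/324000
Step 6: max=30374327/9720000, min=328049/108000, spread=849917/9720000
Step 7: max=908514347/291600000, min=4928533/1620000, spread=21378407/291600000
Step 8: max=27210462371/8748000000, min=1481688343/486000000, spread=540072197/8748000000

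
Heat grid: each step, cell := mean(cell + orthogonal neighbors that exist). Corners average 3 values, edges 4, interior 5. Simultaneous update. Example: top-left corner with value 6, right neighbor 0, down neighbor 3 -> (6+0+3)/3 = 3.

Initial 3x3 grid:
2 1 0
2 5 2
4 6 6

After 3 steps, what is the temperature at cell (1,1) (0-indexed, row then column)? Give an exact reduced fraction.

Answer: 18833/6000

Derivation:
Step 1: cell (1,1) = 16/5
Step 2: cell (1,1) = 339/100
Step 3: cell (1,1) = 18833/6000
Full grid after step 3:
  5257/2160 8771/3600 1699/720
  46409/14400 18833/6000 46409/14400
  153/40 58409/14400 4211/1080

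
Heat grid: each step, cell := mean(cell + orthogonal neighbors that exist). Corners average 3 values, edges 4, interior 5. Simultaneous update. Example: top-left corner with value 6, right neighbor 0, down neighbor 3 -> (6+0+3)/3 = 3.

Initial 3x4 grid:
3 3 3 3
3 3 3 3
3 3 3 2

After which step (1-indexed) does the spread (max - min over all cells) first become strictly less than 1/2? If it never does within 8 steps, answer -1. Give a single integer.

Step 1: max=3, min=8/3, spread=1/3
  -> spread < 1/2 first at step 1
Step 2: max=3, min=49/18, spread=5/18
Step 3: max=3, min=607/216, spread=41/216
Step 4: max=3, min=73543/25920, spread=4217/25920
Step 5: max=21521/7200, min=4456451/1555200, spread=38417/311040
Step 6: max=429403/144000, min=268735789/93312000, spread=1903471/18662400
Step 7: max=12844241/4320000, min=16195170911/5598720000, spread=18038617/223948800
Step 8: max=1153473241/388800000, min=974501417149/335923200000, spread=883978523/13436928000

Answer: 1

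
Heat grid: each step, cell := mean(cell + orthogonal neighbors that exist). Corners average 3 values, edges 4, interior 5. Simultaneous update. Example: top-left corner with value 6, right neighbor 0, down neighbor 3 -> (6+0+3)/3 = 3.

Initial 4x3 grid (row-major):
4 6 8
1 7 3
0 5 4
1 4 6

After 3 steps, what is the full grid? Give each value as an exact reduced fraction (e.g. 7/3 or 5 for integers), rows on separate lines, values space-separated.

Answer: 2251/540 71053/14400 11389/2160
26539/7200 6473/1500 18107/3600
21619/7200 23057/6000 8011/1800
1247/432 12757/3600 455/108

Derivation:
After step 1:
  11/3 25/4 17/3
  3 22/5 11/2
  7/4 4 9/2
  5/3 4 14/3
After step 2:
  155/36 1199/240 209/36
  769/240 463/100 301/60
  125/48 373/100 14/3
  89/36 43/12 79/18
After step 3:
  2251/540 71053/14400 11389/2160
  26539/7200 6473/1500 18107/3600
  21619/7200 23057/6000 8011/1800
  1247/432 12757/3600 455/108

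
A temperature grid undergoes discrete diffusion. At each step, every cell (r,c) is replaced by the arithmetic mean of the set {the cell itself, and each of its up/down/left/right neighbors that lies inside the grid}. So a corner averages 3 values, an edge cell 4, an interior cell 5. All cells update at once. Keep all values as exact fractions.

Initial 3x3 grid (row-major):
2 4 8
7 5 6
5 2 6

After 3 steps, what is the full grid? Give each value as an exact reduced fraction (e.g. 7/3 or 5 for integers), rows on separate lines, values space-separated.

Answer: 5119/1080 72931/14400 241/45
7559/1600 29647/6000 76481/14400
10033/2160 35003/7200 10963/2160

Derivation:
After step 1:
  13/3 19/4 6
  19/4 24/5 25/4
  14/3 9/2 14/3
After step 2:
  83/18 1193/240 17/3
  371/80 501/100 1303/240
  167/36 559/120 185/36
After step 3:
  5119/1080 72931/14400 241/45
  7559/1600 29647/6000 76481/14400
  10033/2160 35003/7200 10963/2160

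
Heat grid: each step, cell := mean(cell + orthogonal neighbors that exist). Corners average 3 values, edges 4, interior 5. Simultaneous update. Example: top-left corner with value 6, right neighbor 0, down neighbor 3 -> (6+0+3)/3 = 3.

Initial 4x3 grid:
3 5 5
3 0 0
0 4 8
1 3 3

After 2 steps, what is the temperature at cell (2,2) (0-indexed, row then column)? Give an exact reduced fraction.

Answer: 11/3

Derivation:
Step 1: cell (2,2) = 15/4
Step 2: cell (2,2) = 11/3
Full grid after step 2:
  101/36 253/80 59/18
  287/120 67/25 191/60
  47/24 139/50 11/3
  73/36 47/16 67/18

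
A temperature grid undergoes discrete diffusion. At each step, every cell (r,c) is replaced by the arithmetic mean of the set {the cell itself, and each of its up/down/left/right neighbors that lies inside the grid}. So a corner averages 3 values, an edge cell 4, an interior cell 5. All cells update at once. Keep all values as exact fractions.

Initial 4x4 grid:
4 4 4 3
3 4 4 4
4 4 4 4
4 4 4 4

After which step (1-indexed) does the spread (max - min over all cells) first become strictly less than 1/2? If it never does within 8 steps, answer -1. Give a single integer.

Answer: 1

Derivation:
Step 1: max=4, min=11/3, spread=1/3
  -> spread < 1/2 first at step 1
Step 2: max=4, min=67/18, spread=5/18
Step 3: max=4, min=8173/2160, spread=467/2160
Step 4: max=1145/288, min=247543/64800, spread=5041/32400
Step 5: max=2476/625, min=7433509/1944000, spread=1339207/9720000
Step 6: max=25595977/6480000, min=223852231/58320000, spread=3255781/29160000
Step 7: max=153139183/38880000, min=6726542533/1749600000, spread=82360351/874800000
Step 8: max=1528664191/388800000, min=202220510143/52488000000, spread=2074577821/26244000000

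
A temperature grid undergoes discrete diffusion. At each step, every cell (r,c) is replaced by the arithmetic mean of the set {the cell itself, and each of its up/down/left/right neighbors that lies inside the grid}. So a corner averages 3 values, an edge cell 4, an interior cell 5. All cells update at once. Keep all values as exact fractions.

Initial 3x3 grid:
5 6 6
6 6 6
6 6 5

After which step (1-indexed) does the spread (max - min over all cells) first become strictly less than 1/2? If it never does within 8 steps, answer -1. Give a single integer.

Step 1: max=6, min=17/3, spread=1/3
  -> spread < 1/2 first at step 1
Step 2: max=281/48, min=103/18, spread=19/144
Step 3: max=421/72, min=16711/2880, spread=43/960
Step 4: max=1006697/172800, min=75233/12960, spread=10771/518400
Step 5: max=1509317/259200, min=60286759/10368000, spread=85921/10368000
Step 6: max=3620396873/622080000, min=271355297/46656000, spread=6978739/1866240000
Step 7: max=22624744993/3888000000, min=217133999431/37324800000, spread=317762509/186624000000
Step 8: max=13030547894057/2239488000000, min=1357166937071/233280000000, spread=8726490877/11197440000000

Answer: 1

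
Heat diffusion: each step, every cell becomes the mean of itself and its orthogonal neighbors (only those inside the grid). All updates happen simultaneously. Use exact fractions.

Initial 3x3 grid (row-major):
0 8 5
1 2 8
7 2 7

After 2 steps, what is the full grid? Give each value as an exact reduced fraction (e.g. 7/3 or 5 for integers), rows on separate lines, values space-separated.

After step 1:
  3 15/4 7
  5/2 21/5 11/2
  10/3 9/2 17/3
After step 2:
  37/12 359/80 65/12
  391/120 409/100 671/120
  31/9 177/40 47/9

Answer: 37/12 359/80 65/12
391/120 409/100 671/120
31/9 177/40 47/9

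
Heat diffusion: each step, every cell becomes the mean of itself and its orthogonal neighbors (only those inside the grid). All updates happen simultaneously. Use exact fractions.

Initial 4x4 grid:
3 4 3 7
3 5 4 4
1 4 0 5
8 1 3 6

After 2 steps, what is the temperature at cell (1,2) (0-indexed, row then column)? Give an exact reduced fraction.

Step 1: cell (1,2) = 16/5
Step 2: cell (1,2) = 199/50
Full grid after step 2:
  121/36 187/48 967/240 85/18
  43/12 323/100 199/50 997/240
  47/15 87/25 297/100 997/240
  34/9 361/120 431/120 131/36

Answer: 199/50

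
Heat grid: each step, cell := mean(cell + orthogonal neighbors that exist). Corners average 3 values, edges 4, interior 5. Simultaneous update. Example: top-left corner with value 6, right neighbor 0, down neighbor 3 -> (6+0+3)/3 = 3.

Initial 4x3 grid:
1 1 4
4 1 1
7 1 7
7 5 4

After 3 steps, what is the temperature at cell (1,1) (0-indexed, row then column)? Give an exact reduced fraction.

Step 1: cell (1,1) = 8/5
Step 2: cell (1,1) = 281/100
Step 3: cell (1,1) = 5473/2000
Full grid after step 3:
  1697/720 11177/4800 1607/720
  3803/1200 5473/2000 3503/1200
  14629/3600 24109/6000 12979/3600
  10637/2160 64901/14400 9587/2160

Answer: 5473/2000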